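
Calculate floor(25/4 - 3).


25/4 = 6.25
6.25 - 3 = 3.25
floor(3.25) = 3

3


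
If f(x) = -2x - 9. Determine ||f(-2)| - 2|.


f(-2) = -5
|-5| = 5
|5 - 2| = 3

3


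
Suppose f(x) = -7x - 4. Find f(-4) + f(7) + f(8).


f(-4) = 24
f(7) = -53
f(8) = -60
Sum = -89

-89


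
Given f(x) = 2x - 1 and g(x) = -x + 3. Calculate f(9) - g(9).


f(9) = 17
g(9) = -6
Difference = 23

23


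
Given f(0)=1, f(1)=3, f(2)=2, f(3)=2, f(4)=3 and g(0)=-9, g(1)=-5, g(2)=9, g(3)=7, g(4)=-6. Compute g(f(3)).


f(3) = 2
g(2) = 9

9


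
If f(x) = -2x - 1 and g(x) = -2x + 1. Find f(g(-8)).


g(-8) = 17
f(17) = -35

-35


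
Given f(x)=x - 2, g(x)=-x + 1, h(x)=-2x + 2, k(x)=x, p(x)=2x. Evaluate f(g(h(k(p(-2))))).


p(-2) = -4
k(-4) = -4
h(-4) = 10
g(10) = -9
f(-9) = -11

-11


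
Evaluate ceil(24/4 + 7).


24/4 = 6
6 + 7 = 13
ceil(13) = 13

13


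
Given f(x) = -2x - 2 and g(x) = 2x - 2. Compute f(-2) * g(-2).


f(-2) = 2
g(-2) = -6
Product = -12

-12


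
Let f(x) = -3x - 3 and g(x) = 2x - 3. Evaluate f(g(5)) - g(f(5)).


f(g(5)) = -24
g(f(5)) = -39
Difference = 15

15


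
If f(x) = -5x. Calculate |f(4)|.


f(4) = -20
|-20| = 20

20


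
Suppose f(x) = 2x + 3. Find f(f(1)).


13


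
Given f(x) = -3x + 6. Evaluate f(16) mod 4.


f(16) = -42
-42 mod 4 = 2

2


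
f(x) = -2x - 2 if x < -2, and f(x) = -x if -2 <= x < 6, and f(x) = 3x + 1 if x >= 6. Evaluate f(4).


4 satisfies -2 <= x < 6
f(4) = -4

-4


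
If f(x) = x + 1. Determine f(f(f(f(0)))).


f(0) = 1
f(1) = 2
f(2) = 3
f(3) = 4

4


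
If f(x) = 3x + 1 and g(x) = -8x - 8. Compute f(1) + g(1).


f(1) = 4
g(1) = -16
Sum = -12

-12


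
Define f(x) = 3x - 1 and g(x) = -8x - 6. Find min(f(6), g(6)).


-54


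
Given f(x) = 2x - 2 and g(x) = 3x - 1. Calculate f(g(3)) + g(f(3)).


f(g(3)) = 14
g(f(3)) = 11
Sum = 25

25


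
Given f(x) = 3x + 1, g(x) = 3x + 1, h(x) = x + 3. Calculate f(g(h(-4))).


-5


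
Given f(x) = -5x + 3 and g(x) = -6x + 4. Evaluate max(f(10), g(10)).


f(10) = -47
g(10) = -56
max = -47

-47


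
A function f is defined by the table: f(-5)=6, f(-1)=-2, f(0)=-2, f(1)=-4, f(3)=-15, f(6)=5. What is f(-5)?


Reading from the table at x = -5

6


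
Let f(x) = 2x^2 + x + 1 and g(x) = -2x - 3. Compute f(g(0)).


g(0) = -3
f(-3) = 2*(-3)^2 + 1*(-3) + 1 = 16

16


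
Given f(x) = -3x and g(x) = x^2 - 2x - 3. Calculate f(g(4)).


-15


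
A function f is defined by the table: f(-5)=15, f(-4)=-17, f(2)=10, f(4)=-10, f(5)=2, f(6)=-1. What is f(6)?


Reading from the table at x = 6

-1


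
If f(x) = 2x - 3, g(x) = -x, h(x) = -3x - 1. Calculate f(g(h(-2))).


h(-2) = 5
g(5) = -5
f(-5) = -13

-13


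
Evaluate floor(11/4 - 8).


11/4 = 2.75
2.75 - 8 = -5.25
floor(-5.25) = -6

-6


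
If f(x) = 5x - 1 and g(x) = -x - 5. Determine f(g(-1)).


g(-1) = -4
f(-4) = -21

-21


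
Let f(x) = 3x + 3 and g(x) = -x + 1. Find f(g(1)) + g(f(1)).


f(g(1)) = 3
g(f(1)) = -5
Sum = -2

-2


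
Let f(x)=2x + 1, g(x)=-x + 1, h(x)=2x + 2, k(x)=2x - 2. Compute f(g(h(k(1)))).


k(1) = 0
h(0) = 2
g(2) = -1
f(-1) = -1

-1


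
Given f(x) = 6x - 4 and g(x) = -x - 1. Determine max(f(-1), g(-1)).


f(-1) = -10
g(-1) = 0
max = 0

0


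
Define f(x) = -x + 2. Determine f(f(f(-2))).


f(-2) = 4
f(4) = -2
f(-2) = 4

4


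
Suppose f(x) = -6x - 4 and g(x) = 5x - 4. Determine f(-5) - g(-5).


f(-5) = 26
g(-5) = -29
Difference = 55

55


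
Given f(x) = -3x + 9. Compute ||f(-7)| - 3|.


27


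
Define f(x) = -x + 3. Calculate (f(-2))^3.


f(-2) = 5
(5)^3 = 125

125


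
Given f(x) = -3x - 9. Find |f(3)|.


f(3) = -18
|-18| = 18

18


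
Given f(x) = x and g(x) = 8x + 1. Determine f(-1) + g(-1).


f(-1) = -1
g(-1) = -7
Sum = -8

-8


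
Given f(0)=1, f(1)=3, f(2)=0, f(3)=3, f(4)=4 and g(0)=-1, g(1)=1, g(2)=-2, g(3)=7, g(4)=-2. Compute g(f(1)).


f(1) = 3
g(3) = 7

7


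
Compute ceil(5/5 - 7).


5/5 = 1
1 - 7 = -6
ceil(-6) = -6

-6


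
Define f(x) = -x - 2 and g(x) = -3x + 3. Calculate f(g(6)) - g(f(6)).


f(g(6)) = 13
g(f(6)) = 27
Difference = -14

-14


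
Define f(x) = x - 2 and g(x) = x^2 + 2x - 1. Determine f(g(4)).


21


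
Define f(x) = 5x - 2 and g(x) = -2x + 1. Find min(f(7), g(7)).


f(7) = 33
g(7) = -13
min = -13

-13


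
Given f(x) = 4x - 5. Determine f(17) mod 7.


f(17) = 63
63 mod 7 = 0

0


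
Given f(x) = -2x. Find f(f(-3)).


f(-3) = 6
f(6) = -12

-12


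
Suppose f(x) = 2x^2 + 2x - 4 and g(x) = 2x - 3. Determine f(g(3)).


g(3) = 3
f(3) = 2*(3)^2 + 2*(3) - 4 = 20

20


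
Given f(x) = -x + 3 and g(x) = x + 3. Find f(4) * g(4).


f(4) = -1
g(4) = 7
Product = -7

-7


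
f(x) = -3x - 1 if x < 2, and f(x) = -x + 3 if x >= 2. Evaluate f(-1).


2


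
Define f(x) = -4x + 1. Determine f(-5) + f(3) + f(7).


f(-5) = 21
f(3) = -11
f(7) = -27
Sum = -17

-17


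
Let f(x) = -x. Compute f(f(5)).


f(5) = -5
f(-5) = 5

5


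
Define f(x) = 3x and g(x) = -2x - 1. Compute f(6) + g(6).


f(6) = 18
g(6) = -13
Sum = 5

5


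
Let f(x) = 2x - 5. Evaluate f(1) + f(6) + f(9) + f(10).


f(1) = -3
f(6) = 7
f(9) = 13
f(10) = 15
Sum = 32

32


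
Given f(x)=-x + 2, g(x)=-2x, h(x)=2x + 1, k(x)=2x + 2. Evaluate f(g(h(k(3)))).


k(3) = 8
h(8) = 17
g(17) = -34
f(-34) = 36

36


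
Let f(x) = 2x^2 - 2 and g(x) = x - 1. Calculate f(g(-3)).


30


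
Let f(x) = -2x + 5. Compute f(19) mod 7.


f(19) = -33
-33 mod 7 = 2

2


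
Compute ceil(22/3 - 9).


22/3 = 7.3333
7.3333 - 9 = -1.6667
ceil(-1.6667) = -1

-1


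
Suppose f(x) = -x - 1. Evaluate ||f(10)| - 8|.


f(10) = -11
|-11| = 11
|11 - 8| = 3

3


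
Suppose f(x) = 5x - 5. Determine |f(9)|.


f(9) = 40
|40| = 40

40


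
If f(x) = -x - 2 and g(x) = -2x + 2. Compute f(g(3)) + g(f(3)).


f(g(3)) = 2
g(f(3)) = 12
Sum = 14

14


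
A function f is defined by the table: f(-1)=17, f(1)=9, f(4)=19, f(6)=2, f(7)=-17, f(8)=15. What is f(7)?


Reading from the table at x = 7

-17


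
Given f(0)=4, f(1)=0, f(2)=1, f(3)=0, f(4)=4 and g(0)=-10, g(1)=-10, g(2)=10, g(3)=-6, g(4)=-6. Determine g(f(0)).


f(0) = 4
g(4) = -6

-6


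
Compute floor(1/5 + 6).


1/5 = 0.2
0.2 + 6 = 6.2
floor(6.2) = 6

6


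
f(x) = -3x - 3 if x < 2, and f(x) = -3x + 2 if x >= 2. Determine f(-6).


-6 satisfies x < 2
f(-6) = 15

15


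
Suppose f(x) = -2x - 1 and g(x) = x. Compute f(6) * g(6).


-78


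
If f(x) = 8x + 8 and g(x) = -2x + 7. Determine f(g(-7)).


g(-7) = 21
f(21) = 176

176


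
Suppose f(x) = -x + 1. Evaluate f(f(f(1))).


f(1) = 0
f(0) = 1
f(1) = 0

0


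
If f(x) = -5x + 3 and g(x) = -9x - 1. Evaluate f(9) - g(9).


f(9) = -42
g(9) = -82
Difference = 40

40


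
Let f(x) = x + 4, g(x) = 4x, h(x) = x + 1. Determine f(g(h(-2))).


h(-2) = -1
g(-1) = -4
f(-4) = 0

0


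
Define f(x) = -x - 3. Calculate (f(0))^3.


f(0) = -3
(-3)^3 = -27

-27


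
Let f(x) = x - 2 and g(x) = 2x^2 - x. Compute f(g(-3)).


g(-3) = 21
f(21) = 19

19


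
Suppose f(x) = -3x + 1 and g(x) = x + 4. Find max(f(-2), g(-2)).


f(-2) = 7
g(-2) = 2
max = 7

7


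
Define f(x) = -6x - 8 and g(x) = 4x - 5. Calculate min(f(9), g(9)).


f(9) = -62
g(9) = 31
min = -62

-62


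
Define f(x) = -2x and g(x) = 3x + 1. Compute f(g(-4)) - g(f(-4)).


-3


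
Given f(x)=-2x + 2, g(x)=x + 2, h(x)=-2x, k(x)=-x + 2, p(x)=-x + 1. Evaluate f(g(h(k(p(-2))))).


p(-2) = 3
k(3) = -1
h(-1) = 2
g(2) = 4
f(4) = -6

-6


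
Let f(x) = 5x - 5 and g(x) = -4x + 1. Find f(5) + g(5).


f(5) = 20
g(5) = -19
Sum = 1

1


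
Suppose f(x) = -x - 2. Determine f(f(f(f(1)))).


f(1) = -3
f(-3) = 1
f(1) = -3
f(-3) = 1

1


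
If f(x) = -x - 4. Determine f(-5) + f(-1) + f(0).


f(-5) = 1
f(-1) = -3
f(0) = -4
Sum = -6

-6


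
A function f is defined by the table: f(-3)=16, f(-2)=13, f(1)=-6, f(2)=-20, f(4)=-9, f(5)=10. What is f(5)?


Reading from the table at x = 5

10


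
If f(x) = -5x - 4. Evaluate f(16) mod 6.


f(16) = -84
-84 mod 6 = 0

0


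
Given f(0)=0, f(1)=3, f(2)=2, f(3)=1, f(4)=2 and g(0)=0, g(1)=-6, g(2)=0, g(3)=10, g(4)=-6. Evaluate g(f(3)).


f(3) = 1
g(1) = -6

-6


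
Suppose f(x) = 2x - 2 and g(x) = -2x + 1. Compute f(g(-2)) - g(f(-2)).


f(g(-2)) = 8
g(f(-2)) = 13
Difference = -5

-5


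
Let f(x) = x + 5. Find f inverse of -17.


Solve x + 5 = -17
x = (-17 - 5) / 1 = -22

-22


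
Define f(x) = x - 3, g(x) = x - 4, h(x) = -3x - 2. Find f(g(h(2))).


h(2) = -8
g(-8) = -12
f(-12) = -15

-15


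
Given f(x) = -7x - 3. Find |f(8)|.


f(8) = -59
|-59| = 59

59


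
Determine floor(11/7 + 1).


11/7 = 1.5714
1.5714 + 1 = 2.5714
floor(2.5714) = 2

2


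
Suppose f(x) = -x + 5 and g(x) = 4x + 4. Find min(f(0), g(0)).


f(0) = 5
g(0) = 4
min = 4

4


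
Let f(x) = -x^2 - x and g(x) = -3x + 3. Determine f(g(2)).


g(2) = -3
f(-3) = (-1)*(-3)^2 - 1*(-3) = -6

-6


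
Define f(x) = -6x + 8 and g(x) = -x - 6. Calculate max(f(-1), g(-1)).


f(-1) = 14
g(-1) = -5
max = 14

14


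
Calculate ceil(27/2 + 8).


27/2 = 13.5
13.5 + 8 = 21.5
ceil(21.5) = 22

22


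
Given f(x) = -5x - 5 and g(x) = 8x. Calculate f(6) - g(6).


-83


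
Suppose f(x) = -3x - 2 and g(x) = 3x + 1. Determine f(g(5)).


g(5) = 16
f(16) = -50

-50


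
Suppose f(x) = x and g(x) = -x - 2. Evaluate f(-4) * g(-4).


f(-4) = -4
g(-4) = 2
Product = -8

-8


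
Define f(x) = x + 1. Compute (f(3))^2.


f(3) = 4
(4)^2 = 16

16


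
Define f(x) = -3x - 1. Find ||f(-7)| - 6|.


f(-7) = 20
|20| = 20
|20 - 6| = 14

14


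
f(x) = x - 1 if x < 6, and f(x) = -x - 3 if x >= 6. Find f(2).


2 satisfies x < 6
f(2) = 1

1


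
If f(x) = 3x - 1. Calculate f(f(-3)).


f(-3) = -10
f(-10) = -31

-31


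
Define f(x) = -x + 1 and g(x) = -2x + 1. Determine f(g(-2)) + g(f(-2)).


f(g(-2)) = -4
g(f(-2)) = -5
Sum = -9

-9


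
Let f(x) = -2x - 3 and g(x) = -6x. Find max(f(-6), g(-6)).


f(-6) = 9
g(-6) = 36
max = 36

36


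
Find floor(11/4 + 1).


11/4 = 2.75
2.75 + 1 = 3.75
floor(3.75) = 3

3


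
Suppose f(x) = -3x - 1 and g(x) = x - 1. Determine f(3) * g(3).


f(3) = -10
g(3) = 2
Product = -20

-20


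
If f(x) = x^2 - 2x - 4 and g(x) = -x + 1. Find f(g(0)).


g(0) = 1
f(1) = 1*(1)^2 - 2*(1) - 4 = -5

-5


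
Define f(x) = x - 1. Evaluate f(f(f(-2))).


f(-2) = -3
f(-3) = -4
f(-4) = -5

-5


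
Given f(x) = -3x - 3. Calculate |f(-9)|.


f(-9) = 24
|24| = 24

24


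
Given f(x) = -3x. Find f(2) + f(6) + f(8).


f(2) = -6
f(6) = -18
f(8) = -24
Sum = -48

-48


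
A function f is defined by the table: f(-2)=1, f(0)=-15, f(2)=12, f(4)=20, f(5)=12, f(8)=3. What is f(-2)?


Reading from the table at x = -2

1


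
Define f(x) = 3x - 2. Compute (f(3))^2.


f(3) = 7
(7)^2 = 49

49


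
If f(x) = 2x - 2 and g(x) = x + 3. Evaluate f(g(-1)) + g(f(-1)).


f(g(-1)) = 2
g(f(-1)) = -1
Sum = 1

1


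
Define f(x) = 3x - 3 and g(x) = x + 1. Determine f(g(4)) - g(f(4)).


2


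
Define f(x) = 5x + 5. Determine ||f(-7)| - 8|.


f(-7) = -30
|-30| = 30
|30 - 8| = 22

22


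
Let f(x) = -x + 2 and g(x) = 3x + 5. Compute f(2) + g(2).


f(2) = 0
g(2) = 11
Sum = 11

11


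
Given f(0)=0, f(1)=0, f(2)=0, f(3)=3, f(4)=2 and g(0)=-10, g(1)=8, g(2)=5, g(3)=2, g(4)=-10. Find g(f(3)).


f(3) = 3
g(3) = 2

2


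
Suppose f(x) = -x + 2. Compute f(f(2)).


f(2) = 0
f(0) = 2

2


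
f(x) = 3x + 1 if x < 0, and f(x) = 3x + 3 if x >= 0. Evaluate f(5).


5 satisfies x >= 0
f(5) = 18

18


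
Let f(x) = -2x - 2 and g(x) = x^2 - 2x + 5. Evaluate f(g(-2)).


-28


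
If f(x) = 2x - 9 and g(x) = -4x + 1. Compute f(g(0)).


-7


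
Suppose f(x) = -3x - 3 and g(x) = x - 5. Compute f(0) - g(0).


f(0) = -3
g(0) = -5
Difference = 2

2


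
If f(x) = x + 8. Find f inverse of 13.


Solve x + 8 = 13
x = (13 - 8) / 1 = 5

5


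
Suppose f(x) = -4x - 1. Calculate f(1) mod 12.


7


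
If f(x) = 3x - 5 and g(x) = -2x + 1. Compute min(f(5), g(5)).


f(5) = 10
g(5) = -9
min = -9

-9


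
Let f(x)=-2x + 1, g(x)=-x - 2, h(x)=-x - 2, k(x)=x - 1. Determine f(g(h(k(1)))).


k(1) = 0
h(0) = -2
g(-2) = 0
f(0) = 1

1


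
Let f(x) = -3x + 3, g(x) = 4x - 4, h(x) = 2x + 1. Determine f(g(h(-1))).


h(-1) = -1
g(-1) = -8
f(-8) = 27

27


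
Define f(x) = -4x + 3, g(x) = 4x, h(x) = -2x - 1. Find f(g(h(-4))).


h(-4) = 7
g(7) = 28
f(28) = -109

-109


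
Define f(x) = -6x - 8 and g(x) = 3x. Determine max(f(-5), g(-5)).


f(-5) = 22
g(-5) = -15
max = 22

22


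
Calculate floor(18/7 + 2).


4


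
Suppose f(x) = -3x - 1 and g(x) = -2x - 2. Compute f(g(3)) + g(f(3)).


f(g(3)) = 23
g(f(3)) = 18
Sum = 41

41


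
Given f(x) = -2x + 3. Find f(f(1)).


1


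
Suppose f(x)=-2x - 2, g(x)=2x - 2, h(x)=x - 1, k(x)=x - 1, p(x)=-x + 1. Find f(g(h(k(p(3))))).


p(3) = -2
k(-2) = -3
h(-3) = -4
g(-4) = -10
f(-10) = 18

18


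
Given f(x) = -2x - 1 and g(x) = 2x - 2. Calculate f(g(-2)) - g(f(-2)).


7


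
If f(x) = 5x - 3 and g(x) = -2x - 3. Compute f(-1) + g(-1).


f(-1) = -8
g(-1) = -1
Sum = -9

-9


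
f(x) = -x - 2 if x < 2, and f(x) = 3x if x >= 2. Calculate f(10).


30


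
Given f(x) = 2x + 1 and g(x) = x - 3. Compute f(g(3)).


g(3) = 0
f(0) = 1

1


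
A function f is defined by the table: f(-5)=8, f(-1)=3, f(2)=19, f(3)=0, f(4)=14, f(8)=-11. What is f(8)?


Reading from the table at x = 8

-11


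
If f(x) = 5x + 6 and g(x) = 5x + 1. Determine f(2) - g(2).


f(2) = 16
g(2) = 11
Difference = 5

5


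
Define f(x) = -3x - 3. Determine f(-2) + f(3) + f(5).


f(-2) = 3
f(3) = -12
f(5) = -18
Sum = -27

-27


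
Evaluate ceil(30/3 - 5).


30/3 = 10
10 - 5 = 5
ceil(5) = 5

5


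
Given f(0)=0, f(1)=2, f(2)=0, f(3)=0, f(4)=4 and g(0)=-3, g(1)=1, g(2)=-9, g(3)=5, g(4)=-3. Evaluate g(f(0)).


f(0) = 0
g(0) = -3

-3


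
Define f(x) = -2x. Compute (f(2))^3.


f(2) = -4
(-4)^3 = -64

-64


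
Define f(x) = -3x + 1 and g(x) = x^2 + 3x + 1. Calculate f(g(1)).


g(1) = 5
f(5) = -14

-14


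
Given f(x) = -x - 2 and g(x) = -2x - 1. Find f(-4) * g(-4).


f(-4) = 2
g(-4) = 7
Product = 14

14


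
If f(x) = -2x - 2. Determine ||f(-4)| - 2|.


f(-4) = 6
|6| = 6
|6 - 2| = 4

4


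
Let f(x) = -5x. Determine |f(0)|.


0


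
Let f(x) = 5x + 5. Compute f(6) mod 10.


f(6) = 35
35 mod 10 = 5

5


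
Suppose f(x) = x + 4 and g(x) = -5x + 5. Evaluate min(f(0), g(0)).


f(0) = 4
g(0) = 5
min = 4

4


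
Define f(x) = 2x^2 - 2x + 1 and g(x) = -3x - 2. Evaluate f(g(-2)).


g(-2) = 4
f(4) = 2*(4)^2 - 2*(4) + 1 = 25

25


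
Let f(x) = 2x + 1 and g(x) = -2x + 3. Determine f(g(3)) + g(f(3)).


f(g(3)) = -5
g(f(3)) = -11
Sum = -16

-16


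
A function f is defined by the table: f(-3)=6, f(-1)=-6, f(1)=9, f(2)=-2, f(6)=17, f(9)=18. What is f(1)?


Reading from the table at x = 1

9


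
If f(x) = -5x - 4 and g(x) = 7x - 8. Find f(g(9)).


g(9) = 55
f(55) = -279

-279


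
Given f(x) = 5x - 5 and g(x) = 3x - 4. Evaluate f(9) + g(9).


f(9) = 40
g(9) = 23
Sum = 63

63


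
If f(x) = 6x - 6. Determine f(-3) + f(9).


24


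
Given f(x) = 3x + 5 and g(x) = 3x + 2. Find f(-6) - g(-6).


f(-6) = -13
g(-6) = -16
Difference = 3

3


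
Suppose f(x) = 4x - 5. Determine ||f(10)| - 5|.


f(10) = 35
|35| = 35
|35 - 5| = 30

30


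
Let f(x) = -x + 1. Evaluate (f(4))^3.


f(4) = -3
(-3)^3 = -27

-27


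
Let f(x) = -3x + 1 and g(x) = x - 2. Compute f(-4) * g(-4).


f(-4) = 13
g(-4) = -6
Product = -78

-78


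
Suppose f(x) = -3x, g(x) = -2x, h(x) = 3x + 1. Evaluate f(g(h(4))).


h(4) = 13
g(13) = -26
f(-26) = 78

78


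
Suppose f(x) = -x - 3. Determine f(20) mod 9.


f(20) = -23
-23 mod 9 = 4

4


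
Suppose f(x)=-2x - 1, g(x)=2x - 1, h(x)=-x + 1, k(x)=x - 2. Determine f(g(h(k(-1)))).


k(-1) = -3
h(-3) = 4
g(4) = 7
f(7) = -15

-15


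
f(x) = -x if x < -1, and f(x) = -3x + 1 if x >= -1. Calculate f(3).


3 satisfies x >= -1
f(3) = -8

-8


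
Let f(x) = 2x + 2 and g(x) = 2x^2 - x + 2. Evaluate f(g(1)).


g(1) = 3
f(3) = 8

8


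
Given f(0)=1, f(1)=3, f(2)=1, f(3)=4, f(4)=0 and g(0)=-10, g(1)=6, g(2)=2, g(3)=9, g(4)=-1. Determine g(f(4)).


f(4) = 0
g(0) = -10

-10


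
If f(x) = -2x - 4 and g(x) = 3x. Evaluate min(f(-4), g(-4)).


f(-4) = 4
g(-4) = -12
min = -12

-12


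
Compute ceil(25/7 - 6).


25/7 = 3.5714
3.5714 - 6 = -2.4286
ceil(-2.4286) = -2

-2


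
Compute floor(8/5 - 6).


8/5 = 1.6
1.6 - 6 = -4.4
floor(-4.4) = -5

-5


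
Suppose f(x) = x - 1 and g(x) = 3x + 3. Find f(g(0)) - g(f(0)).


f(g(0)) = 2
g(f(0)) = 0
Difference = 2

2


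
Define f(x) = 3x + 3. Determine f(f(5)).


f(5) = 18
f(18) = 57

57


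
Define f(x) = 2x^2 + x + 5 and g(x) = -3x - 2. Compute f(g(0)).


g(0) = -2
f(-2) = 2*(-2)^2 + 1*(-2) + 5 = 11

11


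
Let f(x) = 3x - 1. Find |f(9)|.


f(9) = 26
|26| = 26

26


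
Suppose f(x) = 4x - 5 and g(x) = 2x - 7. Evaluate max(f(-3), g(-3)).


f(-3) = -17
g(-3) = -13
max = -13

-13


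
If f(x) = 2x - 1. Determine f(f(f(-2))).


f(-2) = -5
f(-5) = -11
f(-11) = -23

-23


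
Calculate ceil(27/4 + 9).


16


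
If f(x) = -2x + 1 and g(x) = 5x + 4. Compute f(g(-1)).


g(-1) = -1
f(-1) = 3

3


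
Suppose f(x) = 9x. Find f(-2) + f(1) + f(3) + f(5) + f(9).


f(-2) = -18
f(1) = 9
f(3) = 27
f(5) = 45
f(9) = 81
Sum = 144

144


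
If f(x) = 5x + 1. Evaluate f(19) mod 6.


f(19) = 96
96 mod 6 = 0

0


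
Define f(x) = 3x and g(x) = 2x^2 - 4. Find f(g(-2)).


g(-2) = 4
f(4) = 12

12


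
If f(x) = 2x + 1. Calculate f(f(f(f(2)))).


f(2) = 5
f(5) = 11
f(11) = 23
f(23) = 47

47


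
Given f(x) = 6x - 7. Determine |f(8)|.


f(8) = 41
|41| = 41

41


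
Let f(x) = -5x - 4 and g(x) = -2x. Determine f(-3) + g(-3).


f(-3) = 11
g(-3) = 6
Sum = 17

17


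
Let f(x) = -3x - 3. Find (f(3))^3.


-1728


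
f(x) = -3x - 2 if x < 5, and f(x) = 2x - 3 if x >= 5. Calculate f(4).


4 satisfies x < 5
f(4) = -14

-14


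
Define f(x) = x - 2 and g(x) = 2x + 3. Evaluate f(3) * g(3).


f(3) = 1
g(3) = 9
Product = 9

9


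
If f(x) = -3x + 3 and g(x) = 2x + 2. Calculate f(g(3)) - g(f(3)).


-11


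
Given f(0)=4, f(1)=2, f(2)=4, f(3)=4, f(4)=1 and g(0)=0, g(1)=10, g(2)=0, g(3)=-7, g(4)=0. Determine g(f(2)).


0


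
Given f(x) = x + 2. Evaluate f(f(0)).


4


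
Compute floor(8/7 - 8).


8/7 = 1.1429
1.1429 - 8 = -6.8571
floor(-6.8571) = -7

-7


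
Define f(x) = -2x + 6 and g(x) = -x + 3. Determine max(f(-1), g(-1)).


f(-1) = 8
g(-1) = 4
max = 8

8


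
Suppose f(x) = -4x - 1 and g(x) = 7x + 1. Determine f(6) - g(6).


f(6) = -25
g(6) = 43
Difference = -68

-68


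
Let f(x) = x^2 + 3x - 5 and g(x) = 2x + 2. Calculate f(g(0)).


g(0) = 2
f(2) = 1*(2)^2 + 3*(2) - 5 = 5

5


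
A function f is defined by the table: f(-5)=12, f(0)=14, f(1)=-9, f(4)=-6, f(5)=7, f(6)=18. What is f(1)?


Reading from the table at x = 1

-9


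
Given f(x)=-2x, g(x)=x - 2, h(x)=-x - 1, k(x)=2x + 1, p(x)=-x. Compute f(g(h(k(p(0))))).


p(0) = 0
k(0) = 1
h(1) = -2
g(-2) = -4
f(-4) = 8

8


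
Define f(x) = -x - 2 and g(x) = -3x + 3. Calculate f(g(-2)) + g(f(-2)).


-8


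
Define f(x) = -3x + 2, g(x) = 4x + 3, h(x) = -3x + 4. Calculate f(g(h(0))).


-55


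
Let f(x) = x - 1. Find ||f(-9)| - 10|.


f(-9) = -10
|-10| = 10
|10 - 10| = 0

0


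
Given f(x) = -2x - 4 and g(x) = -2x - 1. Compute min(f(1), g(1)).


f(1) = -6
g(1) = -3
min = -6

-6


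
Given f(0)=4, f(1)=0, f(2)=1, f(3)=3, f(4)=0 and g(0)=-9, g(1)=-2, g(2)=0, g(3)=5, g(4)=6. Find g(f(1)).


f(1) = 0
g(0) = -9

-9


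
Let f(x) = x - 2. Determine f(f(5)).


f(5) = 3
f(3) = 1

1


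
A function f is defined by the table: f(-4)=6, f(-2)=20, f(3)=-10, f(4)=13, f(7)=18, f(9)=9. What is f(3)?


Reading from the table at x = 3

-10


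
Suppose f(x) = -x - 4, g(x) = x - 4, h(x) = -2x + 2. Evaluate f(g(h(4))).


h(4) = -6
g(-6) = -10
f(-10) = 6

6


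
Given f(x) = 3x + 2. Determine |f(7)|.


f(7) = 23
|23| = 23

23


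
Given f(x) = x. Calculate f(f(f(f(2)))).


f(2) = 2
f(2) = 2
f(2) = 2
f(2) = 2

2


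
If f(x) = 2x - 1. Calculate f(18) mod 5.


f(18) = 35
35 mod 5 = 0

0


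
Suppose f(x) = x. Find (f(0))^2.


f(0) = 0
(0)^2 = 0

0


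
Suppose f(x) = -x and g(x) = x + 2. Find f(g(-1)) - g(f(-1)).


f(g(-1)) = -1
g(f(-1)) = 3
Difference = -4

-4


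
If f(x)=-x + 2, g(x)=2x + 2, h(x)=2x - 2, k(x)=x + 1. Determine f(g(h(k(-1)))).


k(-1) = 0
h(0) = -2
g(-2) = -2
f(-2) = 4

4


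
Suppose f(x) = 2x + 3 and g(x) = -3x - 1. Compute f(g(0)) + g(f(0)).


-9


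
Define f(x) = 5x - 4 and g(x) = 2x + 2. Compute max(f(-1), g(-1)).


f(-1) = -9
g(-1) = 0
max = 0

0


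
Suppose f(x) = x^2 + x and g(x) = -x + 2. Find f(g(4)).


g(4) = -2
f(-2) = 1*(-2)^2 + 1*(-2) = 2

2


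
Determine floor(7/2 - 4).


7/2 = 3.5
3.5 - 4 = -0.5
floor(-0.5) = -1

-1


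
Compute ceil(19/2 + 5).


19/2 = 9.5
9.5 + 5 = 14.5
ceil(14.5) = 15

15


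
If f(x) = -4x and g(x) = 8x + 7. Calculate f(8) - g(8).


f(8) = -32
g(8) = 71
Difference = -103

-103


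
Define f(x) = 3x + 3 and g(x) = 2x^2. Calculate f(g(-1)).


g(-1) = 2
f(2) = 9

9


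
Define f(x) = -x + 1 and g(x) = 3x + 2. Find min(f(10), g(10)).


f(10) = -9
g(10) = 32
min = -9

-9


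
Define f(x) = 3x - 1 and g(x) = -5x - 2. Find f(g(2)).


g(2) = -12
f(-12) = -37

-37


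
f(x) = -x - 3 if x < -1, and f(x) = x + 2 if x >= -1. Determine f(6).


6 satisfies x >= -1
f(6) = 8

8


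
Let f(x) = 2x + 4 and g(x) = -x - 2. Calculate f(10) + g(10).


f(10) = 24
g(10) = -12
Sum = 12

12


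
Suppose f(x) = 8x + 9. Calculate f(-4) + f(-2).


f(-4) = -23
f(-2) = -7
Sum = -30

-30


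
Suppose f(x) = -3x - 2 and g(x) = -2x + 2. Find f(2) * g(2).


16


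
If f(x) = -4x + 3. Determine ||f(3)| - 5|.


f(3) = -9
|-9| = 9
|9 - 5| = 4

4


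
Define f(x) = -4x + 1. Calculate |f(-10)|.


f(-10) = 41
|41| = 41

41


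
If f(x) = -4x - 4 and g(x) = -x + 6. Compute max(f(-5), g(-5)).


16


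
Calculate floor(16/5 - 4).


-1


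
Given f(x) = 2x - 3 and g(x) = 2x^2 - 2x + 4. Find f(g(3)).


g(3) = 16
f(16) = 29

29


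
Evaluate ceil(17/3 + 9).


17/3 = 5.6667
5.6667 + 9 = 14.6667
ceil(14.6667) = 15

15


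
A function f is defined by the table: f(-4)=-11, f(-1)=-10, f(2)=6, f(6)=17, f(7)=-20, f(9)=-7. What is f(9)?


-7


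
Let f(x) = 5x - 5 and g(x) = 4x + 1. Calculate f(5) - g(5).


f(5) = 20
g(5) = 21
Difference = -1

-1


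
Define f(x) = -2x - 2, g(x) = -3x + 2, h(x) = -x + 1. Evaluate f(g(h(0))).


h(0) = 1
g(1) = -1
f(-1) = 0

0


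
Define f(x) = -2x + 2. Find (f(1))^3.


f(1) = 0
(0)^3 = 0

0


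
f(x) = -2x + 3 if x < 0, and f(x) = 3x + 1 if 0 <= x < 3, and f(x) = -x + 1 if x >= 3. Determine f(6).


6 satisfies x >= 3
f(6) = -5

-5


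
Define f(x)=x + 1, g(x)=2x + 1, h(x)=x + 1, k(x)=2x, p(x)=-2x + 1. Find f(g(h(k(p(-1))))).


p(-1) = 3
k(3) = 6
h(6) = 7
g(7) = 15
f(15) = 16

16


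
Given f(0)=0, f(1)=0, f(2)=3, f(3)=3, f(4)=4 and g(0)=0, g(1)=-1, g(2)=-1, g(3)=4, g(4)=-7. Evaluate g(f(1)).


f(1) = 0
g(0) = 0

0


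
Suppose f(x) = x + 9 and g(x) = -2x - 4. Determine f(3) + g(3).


f(3) = 12
g(3) = -10
Sum = 2

2


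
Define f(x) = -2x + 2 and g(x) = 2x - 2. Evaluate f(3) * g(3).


f(3) = -4
g(3) = 4
Product = -16

-16


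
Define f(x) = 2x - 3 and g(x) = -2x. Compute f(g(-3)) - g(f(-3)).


f(g(-3)) = 9
g(f(-3)) = 18
Difference = -9

-9


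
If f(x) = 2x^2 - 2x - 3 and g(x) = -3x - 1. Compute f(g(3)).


g(3) = -10
f(-10) = 2*(-10)^2 - 2*(-10) - 3 = 217

217


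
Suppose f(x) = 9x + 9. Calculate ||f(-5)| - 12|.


f(-5) = -36
|-36| = 36
|36 - 12| = 24

24


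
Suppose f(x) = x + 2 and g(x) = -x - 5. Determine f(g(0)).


-3


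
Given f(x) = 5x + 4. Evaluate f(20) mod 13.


f(20) = 104
104 mod 13 = 0

0


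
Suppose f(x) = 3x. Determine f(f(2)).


f(2) = 6
f(6) = 18

18


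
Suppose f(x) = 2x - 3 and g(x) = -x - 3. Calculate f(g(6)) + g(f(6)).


f(g(6)) = -21
g(f(6)) = -12
Sum = -33

-33


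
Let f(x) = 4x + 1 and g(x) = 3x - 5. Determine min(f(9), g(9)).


22


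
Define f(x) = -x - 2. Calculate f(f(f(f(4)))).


f(4) = -6
f(-6) = 4
f(4) = -6
f(-6) = 4

4


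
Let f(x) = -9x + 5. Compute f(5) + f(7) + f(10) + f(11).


-277


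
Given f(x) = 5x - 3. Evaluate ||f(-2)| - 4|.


f(-2) = -13
|-13| = 13
|13 - 4| = 9

9


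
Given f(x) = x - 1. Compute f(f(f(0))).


f(0) = -1
f(-1) = -2
f(-2) = -3

-3


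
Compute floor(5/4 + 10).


5/4 = 1.25
1.25 + 10 = 11.25
floor(11.25) = 11

11


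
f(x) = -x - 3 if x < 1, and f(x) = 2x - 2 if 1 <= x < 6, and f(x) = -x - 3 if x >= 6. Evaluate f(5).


5 satisfies 1 <= x < 6
f(5) = 8

8


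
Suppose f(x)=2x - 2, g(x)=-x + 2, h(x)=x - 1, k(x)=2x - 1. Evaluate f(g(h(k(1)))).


k(1) = 1
h(1) = 0
g(0) = 2
f(2) = 2

2


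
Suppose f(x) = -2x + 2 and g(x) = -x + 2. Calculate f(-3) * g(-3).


f(-3) = 8
g(-3) = 5
Product = 40

40


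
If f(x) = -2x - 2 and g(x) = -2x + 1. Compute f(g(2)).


g(2) = -3
f(-3) = 4

4


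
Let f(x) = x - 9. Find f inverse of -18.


Solve x - 9 = -18
x = (-18 + 9) / 1 = -9

-9


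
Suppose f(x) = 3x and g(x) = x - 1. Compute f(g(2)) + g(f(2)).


f(g(2)) = 3
g(f(2)) = 5
Sum = 8

8


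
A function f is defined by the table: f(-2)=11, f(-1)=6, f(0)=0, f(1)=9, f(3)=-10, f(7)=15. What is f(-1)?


Reading from the table at x = -1

6


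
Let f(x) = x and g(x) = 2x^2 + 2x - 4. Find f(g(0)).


g(0) = -4
f(-4) = -4

-4


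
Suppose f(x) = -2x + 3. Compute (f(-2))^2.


49


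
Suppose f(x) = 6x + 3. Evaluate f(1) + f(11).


f(1) = 9
f(11) = 69
Sum = 78

78


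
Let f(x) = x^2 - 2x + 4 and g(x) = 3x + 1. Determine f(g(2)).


g(2) = 7
f(7) = 1*(7)^2 - 2*(7) + 4 = 39

39


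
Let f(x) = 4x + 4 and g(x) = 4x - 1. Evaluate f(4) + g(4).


f(4) = 20
g(4) = 15
Sum = 35

35


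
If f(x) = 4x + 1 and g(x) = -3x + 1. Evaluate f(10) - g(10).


70


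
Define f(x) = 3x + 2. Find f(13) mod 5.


f(13) = 41
41 mod 5 = 1

1


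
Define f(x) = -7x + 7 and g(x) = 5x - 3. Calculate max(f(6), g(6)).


f(6) = -35
g(6) = 27
max = 27

27


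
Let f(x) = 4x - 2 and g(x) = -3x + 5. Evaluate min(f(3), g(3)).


f(3) = 10
g(3) = -4
min = -4

-4


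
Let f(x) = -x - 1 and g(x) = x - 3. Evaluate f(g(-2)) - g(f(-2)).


f(g(-2)) = 4
g(f(-2)) = -2
Difference = 6

6


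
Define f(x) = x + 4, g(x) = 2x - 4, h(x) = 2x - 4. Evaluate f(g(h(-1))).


-12


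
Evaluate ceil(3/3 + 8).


9


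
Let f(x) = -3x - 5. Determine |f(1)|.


f(1) = -8
|-8| = 8

8


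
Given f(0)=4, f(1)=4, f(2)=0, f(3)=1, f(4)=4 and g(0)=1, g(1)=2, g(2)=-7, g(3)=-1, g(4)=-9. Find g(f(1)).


f(1) = 4
g(4) = -9

-9


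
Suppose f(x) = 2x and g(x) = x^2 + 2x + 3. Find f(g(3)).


36


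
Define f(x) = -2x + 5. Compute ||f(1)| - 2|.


f(1) = 3
|3| = 3
|3 - 2| = 1

1


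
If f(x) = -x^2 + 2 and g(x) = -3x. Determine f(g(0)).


g(0) = 0
f(0) = (-1)*(0)^2 + 2 = 2

2


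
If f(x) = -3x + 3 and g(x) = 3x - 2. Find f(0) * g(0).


f(0) = 3
g(0) = -2
Product = -6

-6


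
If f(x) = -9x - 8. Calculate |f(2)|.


26


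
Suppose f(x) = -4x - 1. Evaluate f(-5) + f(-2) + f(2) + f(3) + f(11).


-41


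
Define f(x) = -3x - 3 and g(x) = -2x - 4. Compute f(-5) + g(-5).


f(-5) = 12
g(-5) = 6
Sum = 18

18


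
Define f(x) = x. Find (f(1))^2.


f(1) = 1
(1)^2 = 1

1


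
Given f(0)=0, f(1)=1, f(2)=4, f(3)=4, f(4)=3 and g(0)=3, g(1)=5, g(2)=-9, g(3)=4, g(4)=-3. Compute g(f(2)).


f(2) = 4
g(4) = -3

-3


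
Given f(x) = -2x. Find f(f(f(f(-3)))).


f(-3) = 6
f(6) = -12
f(-12) = 24
f(24) = -48

-48


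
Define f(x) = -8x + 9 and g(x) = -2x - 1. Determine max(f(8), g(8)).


f(8) = -55
g(8) = -17
max = -17

-17


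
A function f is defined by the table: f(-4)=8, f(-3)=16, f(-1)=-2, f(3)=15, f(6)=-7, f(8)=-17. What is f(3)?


Reading from the table at x = 3

15


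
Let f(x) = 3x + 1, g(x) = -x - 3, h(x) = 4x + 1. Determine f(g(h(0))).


-11


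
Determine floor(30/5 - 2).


4


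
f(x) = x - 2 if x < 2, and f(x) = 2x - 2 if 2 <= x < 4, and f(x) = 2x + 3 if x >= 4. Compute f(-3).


-3 satisfies x < 2
f(-3) = -5

-5


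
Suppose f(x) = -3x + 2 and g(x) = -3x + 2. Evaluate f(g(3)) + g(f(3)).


f(g(3)) = 23
g(f(3)) = 23
Sum = 46

46


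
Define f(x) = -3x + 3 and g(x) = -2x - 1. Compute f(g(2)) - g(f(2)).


f(g(2)) = 18
g(f(2)) = 5
Difference = 13

13


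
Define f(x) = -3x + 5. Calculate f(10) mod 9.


f(10) = -25
-25 mod 9 = 2

2


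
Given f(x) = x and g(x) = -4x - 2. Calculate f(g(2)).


g(2) = -10
f(-10) = -10

-10


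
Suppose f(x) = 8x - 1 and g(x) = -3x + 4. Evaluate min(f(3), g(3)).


f(3) = 23
g(3) = -5
min = -5

-5


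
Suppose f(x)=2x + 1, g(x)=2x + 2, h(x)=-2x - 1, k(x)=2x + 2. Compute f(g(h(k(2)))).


k(2) = 6
h(6) = -13
g(-13) = -24
f(-24) = -47

-47


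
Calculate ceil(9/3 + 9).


9/3 = 3
3 + 9 = 12
ceil(12) = 12

12


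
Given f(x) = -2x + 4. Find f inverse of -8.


6


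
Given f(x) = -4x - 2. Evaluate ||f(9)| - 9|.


29


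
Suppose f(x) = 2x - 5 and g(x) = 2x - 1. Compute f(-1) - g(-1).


-4


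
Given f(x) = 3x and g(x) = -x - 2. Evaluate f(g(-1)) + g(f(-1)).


f(g(-1)) = -3
g(f(-1)) = 1
Sum = -2

-2


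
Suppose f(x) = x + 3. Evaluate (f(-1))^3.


f(-1) = 2
(2)^3 = 8

8


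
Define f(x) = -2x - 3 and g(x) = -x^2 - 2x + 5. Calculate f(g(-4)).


g(-4) = -3
f(-3) = 3

3


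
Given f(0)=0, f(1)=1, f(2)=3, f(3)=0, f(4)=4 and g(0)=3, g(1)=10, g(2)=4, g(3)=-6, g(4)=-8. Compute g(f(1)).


f(1) = 1
g(1) = 10

10


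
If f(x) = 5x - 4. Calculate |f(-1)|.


f(-1) = -9
|-9| = 9

9


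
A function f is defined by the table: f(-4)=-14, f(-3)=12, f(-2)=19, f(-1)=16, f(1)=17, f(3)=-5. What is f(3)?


Reading from the table at x = 3

-5


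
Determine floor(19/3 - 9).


-3


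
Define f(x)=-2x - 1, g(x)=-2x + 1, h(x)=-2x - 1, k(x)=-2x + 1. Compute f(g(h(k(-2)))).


k(-2) = 5
h(5) = -11
g(-11) = 23
f(23) = -47

-47


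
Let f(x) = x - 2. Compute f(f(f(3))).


-3


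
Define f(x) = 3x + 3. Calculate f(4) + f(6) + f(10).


f(4) = 15
f(6) = 21
f(10) = 33
Sum = 69

69


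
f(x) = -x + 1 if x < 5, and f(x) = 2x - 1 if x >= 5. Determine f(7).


7 satisfies x >= 5
f(7) = 13

13


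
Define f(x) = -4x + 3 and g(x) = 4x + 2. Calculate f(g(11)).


-181


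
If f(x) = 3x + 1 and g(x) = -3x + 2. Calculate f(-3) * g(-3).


f(-3) = -8
g(-3) = 11
Product = -88

-88


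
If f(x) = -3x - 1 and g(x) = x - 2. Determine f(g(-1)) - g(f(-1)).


f(g(-1)) = 8
g(f(-1)) = 0
Difference = 8

8


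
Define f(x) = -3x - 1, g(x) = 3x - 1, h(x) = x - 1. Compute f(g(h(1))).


h(1) = 0
g(0) = -1
f(-1) = 2

2


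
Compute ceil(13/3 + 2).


13/3 = 4.3333
4.3333 + 2 = 6.3333
ceil(6.3333) = 7

7


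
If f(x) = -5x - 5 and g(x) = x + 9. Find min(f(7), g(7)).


f(7) = -40
g(7) = 16
min = -40

-40


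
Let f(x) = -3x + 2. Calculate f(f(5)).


f(5) = -13
f(-13) = 41

41


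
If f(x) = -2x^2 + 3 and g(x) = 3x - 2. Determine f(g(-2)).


g(-2) = -8
f(-8) = (-2)*(-8)^2 + 3 = -125

-125


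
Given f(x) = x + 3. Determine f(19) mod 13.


f(19) = 22
22 mod 13 = 9

9


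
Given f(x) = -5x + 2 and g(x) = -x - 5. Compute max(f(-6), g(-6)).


f(-6) = 32
g(-6) = 1
max = 32

32


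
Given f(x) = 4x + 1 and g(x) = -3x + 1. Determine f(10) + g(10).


f(10) = 41
g(10) = -29
Sum = 12

12


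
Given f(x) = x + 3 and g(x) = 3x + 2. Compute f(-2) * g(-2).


f(-2) = 1
g(-2) = -4
Product = -4

-4


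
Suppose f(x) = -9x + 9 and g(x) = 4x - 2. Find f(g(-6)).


g(-6) = -26
f(-26) = 243

243


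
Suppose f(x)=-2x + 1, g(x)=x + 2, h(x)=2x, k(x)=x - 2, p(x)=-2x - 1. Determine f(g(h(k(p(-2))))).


p(-2) = 3
k(3) = 1
h(1) = 2
g(2) = 4
f(4) = -7

-7


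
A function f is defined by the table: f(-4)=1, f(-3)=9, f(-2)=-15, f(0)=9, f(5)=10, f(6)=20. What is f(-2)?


-15


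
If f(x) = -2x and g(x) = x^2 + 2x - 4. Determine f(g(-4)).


-8


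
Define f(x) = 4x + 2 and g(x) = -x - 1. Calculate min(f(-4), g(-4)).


f(-4) = -14
g(-4) = 3
min = -14

-14


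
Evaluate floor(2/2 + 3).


2/2 = 1
1 + 3 = 4
floor(4) = 4

4


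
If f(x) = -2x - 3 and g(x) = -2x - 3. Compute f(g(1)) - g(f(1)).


f(g(1)) = 7
g(f(1)) = 7
Difference = 0

0


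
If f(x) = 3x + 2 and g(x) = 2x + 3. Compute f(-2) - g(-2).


f(-2) = -4
g(-2) = -1
Difference = -3

-3


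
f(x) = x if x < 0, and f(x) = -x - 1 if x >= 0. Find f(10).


-11


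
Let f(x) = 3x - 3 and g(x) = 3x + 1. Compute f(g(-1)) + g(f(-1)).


-26


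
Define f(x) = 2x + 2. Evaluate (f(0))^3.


8


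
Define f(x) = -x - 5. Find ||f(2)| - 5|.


f(2) = -7
|-7| = 7
|7 - 5| = 2

2


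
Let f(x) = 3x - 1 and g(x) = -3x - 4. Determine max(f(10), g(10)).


f(10) = 29
g(10) = -34
max = 29

29


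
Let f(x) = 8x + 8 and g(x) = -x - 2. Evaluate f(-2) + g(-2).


f(-2) = -8
g(-2) = 0
Sum = -8

-8


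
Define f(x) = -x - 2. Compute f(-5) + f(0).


f(-5) = 3
f(0) = -2
Sum = 1

1


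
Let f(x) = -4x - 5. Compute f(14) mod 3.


f(14) = -61
-61 mod 3 = 2

2


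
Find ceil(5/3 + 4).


5/3 = 1.6667
1.6667 + 4 = 5.6667
ceil(5.6667) = 6

6


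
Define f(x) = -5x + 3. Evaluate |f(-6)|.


33


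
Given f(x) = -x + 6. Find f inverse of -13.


Solve -x + 6 = -13
x = (-13 - 6) / (-1) = 19

19


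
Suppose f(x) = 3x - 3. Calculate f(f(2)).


f(2) = 3
f(3) = 6

6


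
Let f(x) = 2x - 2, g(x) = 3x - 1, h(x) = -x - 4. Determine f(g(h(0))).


h(0) = -4
g(-4) = -13
f(-13) = -28

-28


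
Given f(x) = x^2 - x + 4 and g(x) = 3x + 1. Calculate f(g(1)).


g(1) = 4
f(4) = 1*(4)^2 - 1*(4) + 4 = 16

16


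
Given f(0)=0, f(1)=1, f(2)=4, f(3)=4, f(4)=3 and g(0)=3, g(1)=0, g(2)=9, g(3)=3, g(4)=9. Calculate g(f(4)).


f(4) = 3
g(3) = 3

3


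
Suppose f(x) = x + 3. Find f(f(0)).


f(0) = 3
f(3) = 6

6


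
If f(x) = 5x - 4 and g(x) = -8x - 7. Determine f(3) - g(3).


42


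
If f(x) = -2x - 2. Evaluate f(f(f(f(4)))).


74


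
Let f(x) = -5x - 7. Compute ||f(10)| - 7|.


f(10) = -57
|-57| = 57
|57 - 7| = 50

50


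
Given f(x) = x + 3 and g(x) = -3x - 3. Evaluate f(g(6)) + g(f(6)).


f(g(6)) = -18
g(f(6)) = -30
Sum = -48

-48


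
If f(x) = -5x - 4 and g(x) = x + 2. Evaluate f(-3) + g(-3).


f(-3) = 11
g(-3) = -1
Sum = 10

10


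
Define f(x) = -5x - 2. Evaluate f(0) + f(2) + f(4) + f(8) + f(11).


f(0) = -2
f(2) = -12
f(4) = -22
f(8) = -42
f(11) = -57
Sum = -135

-135


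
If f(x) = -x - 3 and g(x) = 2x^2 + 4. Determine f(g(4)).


g(4) = 36
f(36) = -39

-39


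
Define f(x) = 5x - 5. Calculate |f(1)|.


f(1) = 0
|0| = 0

0


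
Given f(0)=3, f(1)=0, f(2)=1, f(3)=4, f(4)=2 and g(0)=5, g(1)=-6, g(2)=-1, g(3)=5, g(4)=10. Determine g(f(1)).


5


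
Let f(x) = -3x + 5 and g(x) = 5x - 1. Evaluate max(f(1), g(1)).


f(1) = 2
g(1) = 4
max = 4

4


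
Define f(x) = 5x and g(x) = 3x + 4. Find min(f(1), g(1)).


f(1) = 5
g(1) = 7
min = 5

5


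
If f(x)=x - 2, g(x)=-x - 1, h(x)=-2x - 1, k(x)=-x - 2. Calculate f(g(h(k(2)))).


k(2) = -4
h(-4) = 7
g(7) = -8
f(-8) = -10

-10


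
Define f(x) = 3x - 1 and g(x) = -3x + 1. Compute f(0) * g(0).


f(0) = -1
g(0) = 1
Product = -1

-1


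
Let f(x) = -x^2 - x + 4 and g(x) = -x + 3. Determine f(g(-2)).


-26


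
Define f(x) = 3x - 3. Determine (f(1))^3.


f(1) = 0
(0)^3 = 0

0


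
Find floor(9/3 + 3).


9/3 = 3
3 + 3 = 6
floor(6) = 6

6


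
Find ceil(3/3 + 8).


3/3 = 1
1 + 8 = 9
ceil(9) = 9

9


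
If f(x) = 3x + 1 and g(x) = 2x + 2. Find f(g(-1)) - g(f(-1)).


3


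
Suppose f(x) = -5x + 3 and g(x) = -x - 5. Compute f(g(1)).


g(1) = -6
f(-6) = 33

33


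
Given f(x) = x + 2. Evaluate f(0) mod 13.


f(0) = 2
2 mod 13 = 2

2


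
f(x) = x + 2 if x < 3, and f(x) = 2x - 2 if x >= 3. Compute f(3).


3 satisfies x >= 3
f(3) = 4

4


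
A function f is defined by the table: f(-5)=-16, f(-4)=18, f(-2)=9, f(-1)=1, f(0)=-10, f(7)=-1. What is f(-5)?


-16


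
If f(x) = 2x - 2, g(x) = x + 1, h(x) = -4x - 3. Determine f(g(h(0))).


h(0) = -3
g(-3) = -2
f(-2) = -6

-6


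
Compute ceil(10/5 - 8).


10/5 = 2
2 - 8 = -6
ceil(-6) = -6

-6


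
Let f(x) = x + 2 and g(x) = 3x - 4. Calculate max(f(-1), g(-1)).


f(-1) = 1
g(-1) = -7
max = 1

1


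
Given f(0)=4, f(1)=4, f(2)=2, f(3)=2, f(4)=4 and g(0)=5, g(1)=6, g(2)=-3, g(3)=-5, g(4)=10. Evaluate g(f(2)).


f(2) = 2
g(2) = -3

-3


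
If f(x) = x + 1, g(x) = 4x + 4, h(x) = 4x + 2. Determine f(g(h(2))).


h(2) = 10
g(10) = 44
f(44) = 45

45


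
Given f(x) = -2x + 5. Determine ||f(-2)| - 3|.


f(-2) = 9
|9| = 9
|9 - 3| = 6

6


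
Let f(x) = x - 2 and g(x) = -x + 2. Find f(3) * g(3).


-1


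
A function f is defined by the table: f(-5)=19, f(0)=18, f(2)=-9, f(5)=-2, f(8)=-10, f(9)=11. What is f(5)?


Reading from the table at x = 5

-2


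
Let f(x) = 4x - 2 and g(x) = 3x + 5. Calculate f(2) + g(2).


f(2) = 6
g(2) = 11
Sum = 17

17


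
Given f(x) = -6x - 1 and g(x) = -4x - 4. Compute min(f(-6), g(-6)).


f(-6) = 35
g(-6) = 20
min = 20

20


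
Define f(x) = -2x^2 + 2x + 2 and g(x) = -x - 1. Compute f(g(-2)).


g(-2) = 1
f(1) = (-2)*(1)^2 + 2*(1) + 2 = 2

2


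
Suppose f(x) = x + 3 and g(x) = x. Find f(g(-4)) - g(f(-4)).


f(g(-4)) = -1
g(f(-4)) = -1
Difference = 0

0


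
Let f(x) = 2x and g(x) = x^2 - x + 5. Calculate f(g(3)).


g(3) = 11
f(11) = 22

22


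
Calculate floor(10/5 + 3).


10/5 = 2
2 + 3 = 5
floor(5) = 5

5


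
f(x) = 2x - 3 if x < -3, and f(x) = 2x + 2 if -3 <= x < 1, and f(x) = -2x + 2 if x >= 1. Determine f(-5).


-5 satisfies x < -3
f(-5) = -13

-13


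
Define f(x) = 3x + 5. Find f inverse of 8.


Solve 3x + 5 = 8
x = (8 - 5) / 3 = 1

1


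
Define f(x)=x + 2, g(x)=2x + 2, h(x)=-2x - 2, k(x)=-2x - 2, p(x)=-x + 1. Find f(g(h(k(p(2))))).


p(2) = -1
k(-1) = 0
h(0) = -2
g(-2) = -2
f(-2) = 0

0
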